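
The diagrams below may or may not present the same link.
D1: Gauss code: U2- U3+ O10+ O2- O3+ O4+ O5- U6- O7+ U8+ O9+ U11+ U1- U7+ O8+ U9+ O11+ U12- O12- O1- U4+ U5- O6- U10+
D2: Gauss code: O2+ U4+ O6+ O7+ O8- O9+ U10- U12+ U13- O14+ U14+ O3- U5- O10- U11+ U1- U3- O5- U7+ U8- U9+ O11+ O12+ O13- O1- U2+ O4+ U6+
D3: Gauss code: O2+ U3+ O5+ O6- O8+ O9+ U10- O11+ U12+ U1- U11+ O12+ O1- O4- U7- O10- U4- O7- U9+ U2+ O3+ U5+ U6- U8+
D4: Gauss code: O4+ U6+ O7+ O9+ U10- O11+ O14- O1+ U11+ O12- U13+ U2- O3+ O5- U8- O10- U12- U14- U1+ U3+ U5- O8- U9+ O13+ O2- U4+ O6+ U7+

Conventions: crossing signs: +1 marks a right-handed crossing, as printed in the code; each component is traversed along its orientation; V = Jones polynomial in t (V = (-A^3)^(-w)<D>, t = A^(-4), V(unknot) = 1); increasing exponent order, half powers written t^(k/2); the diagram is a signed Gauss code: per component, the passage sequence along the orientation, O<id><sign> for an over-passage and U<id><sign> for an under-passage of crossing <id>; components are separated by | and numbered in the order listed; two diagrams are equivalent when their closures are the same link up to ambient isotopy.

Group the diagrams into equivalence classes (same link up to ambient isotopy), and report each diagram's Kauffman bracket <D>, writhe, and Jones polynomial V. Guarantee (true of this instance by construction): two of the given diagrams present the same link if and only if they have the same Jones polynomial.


classes: {D1} | {D2, D3, D4}
V(D1) = t + t^3 - t^4  [12 crossings, <D> = -A^-10 + A^-6 + A^2, w = +2]
V(D2) = -t^-3 + t^-2 - t^-1 + 3 - t + t^2 - t^3  [14 crossings, <D> = -A^-6 + A^-2 - A^2 + 3A^6 - A^10 + A^14 - A^18, w = +2]
D3 (bracket -A^-6 + A^-2 - A^2 + 3A^6 - A^10 + A^14 - A^18; 12 crossings at w = +2): V = -t^-3 + t^-2 - t^-1 + 3 - t + t^2 - t^3
V(D4) = -t^-3 + t^-2 - t^-1 + 3 - t + t^2 - t^3  [14 crossings, <D> = -A^-6 + A^-2 - A^2 + 3A^6 - A^10 + A^14 - A^18, w = +2]
note: comparing 4 Jones polynomials yields 2 groups


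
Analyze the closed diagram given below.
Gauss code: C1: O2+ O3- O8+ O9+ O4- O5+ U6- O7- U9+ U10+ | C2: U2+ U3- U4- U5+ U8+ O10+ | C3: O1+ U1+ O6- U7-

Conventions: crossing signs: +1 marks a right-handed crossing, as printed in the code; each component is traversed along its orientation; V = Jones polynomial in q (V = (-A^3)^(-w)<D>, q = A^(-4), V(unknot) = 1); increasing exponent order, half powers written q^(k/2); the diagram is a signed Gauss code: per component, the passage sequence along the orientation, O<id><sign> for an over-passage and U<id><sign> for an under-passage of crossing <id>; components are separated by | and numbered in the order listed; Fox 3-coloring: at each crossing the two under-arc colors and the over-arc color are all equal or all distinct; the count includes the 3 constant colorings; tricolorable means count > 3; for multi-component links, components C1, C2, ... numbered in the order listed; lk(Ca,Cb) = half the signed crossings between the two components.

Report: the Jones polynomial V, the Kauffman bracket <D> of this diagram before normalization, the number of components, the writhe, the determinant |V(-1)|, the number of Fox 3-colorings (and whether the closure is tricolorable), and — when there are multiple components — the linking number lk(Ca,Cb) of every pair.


V(q) = q^-2 + 2 + q^2
bracket: A^-2 + 2A^6 + A^14, w = +2
3 components, writhe +2, over 10 crossings
lk(C1,C2) = +1
linking number lk(C1,C3) = -1
lk(C2,C3): 0
det 4, colorings 3 of 3^10 — not tricolorable
observation: the span of V is 4, within the link bound 10 + 3 - 1


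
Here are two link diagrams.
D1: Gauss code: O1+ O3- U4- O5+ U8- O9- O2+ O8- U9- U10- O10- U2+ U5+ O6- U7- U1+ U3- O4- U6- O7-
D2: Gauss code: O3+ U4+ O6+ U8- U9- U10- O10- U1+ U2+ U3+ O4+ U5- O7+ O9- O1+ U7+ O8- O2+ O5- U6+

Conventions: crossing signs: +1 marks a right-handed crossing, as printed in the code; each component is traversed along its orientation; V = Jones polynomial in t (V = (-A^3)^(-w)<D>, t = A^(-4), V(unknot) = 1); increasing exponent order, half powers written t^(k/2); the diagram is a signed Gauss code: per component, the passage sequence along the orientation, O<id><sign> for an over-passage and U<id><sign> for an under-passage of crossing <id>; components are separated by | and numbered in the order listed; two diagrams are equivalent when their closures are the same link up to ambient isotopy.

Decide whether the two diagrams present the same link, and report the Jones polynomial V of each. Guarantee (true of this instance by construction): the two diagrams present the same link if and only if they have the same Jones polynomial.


equivalent: no
V(D1) = -t^-4 + t^-3 + t^-1  (w -4, c 10, <D> = A^-8 + 1 - A^4)
D2 (bracket -A^-10 + A^-6 + A^2; 10 crossings at w = +2): V = t + t^3 - t^4
why: 2 values of V(t) split the 2 diagrams


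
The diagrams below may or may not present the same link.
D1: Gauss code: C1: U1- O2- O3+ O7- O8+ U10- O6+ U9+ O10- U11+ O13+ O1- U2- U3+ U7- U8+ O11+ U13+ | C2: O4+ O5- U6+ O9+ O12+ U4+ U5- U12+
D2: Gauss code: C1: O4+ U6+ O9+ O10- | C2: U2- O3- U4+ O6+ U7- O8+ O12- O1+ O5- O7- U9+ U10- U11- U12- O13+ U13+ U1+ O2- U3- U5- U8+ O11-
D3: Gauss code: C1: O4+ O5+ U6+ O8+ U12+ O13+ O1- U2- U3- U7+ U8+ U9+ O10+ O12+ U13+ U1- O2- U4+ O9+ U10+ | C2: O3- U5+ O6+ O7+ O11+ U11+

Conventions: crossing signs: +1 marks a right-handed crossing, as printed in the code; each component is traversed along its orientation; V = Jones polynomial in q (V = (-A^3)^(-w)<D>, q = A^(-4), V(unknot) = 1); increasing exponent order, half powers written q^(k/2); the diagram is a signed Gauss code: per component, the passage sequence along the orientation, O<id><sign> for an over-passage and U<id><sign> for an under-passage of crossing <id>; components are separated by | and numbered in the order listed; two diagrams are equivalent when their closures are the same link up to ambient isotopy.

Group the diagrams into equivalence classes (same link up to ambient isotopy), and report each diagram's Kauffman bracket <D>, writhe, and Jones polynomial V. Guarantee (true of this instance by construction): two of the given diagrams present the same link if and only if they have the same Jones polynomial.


grouping into links: {D1} | {D2} | {D3}
V(D1) = -q^(1/2) - q^(5/2)  (w +3, c 13, <D> = A^-1 + A^7)
V(D2) = q^(-7/2) - q^(-5/2) + q^(-3/2) - 2q^(-1/2) - q^(3/2)  [13 crossings, <D> = A^-9 + 2A^-1 - A^3 + A^7 - A^11, w = -1]
V(D3) = -q^(3/2) - 2q^(7/2) + q^(9/2) - q^(11/2) + q^(13/2)  [13 crossings, <D> = -A^-5 + A^-1 - A^3 + 2A^7 + A^15, w = +7]
why: 3 values of V(q) split the 3 diagrams


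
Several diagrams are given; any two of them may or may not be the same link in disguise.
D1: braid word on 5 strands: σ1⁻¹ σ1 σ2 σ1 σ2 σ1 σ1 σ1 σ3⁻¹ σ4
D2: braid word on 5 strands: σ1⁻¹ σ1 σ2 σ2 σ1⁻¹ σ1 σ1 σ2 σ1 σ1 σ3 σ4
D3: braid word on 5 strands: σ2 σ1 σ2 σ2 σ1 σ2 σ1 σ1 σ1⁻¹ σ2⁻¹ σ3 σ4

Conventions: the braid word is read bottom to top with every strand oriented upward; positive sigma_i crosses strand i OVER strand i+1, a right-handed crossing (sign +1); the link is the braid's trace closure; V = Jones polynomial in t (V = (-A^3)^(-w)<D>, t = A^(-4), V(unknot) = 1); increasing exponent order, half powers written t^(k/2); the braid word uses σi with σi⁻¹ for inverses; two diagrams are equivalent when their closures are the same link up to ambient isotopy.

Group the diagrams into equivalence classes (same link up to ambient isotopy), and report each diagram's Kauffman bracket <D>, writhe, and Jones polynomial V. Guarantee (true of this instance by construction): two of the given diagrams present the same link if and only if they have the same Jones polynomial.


classes: {D1, D2, D3}
V(D1) = t^2 + t^4 - t^5 + t^6 - t^7  [10 crossings, <D> = -A^-10 + A^-6 - A^-2 + A^2 + A^10, w = +6]
V(D2) = t^2 + t^4 - t^5 + t^6 - t^7  (w +8, c 12, <D> = -A^-4 + 1 - A^4 + A^8 + A^16)
V(D3) = t^2 + t^4 - t^5 + t^6 - t^7  [12 crossings, <D> = -A^-4 + 1 - A^4 + A^8 + A^16, w = +8]
note: one V(t) for all 3 diagrams — one class (guaranteed)


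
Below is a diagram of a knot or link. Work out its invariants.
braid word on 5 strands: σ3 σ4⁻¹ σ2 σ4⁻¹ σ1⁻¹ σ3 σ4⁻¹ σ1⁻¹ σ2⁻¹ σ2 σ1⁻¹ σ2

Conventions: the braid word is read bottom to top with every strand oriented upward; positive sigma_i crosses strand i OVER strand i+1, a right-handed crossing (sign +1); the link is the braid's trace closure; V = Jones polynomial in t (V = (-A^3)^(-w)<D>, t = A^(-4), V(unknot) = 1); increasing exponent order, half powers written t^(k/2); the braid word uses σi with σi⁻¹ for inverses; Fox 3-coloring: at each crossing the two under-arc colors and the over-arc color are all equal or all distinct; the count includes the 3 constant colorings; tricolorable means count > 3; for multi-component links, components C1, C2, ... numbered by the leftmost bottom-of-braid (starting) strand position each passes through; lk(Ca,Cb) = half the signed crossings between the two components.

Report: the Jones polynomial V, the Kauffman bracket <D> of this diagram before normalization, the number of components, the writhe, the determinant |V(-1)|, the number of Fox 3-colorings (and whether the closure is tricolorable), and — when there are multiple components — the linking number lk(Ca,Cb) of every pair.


V = t^-7 - 3t^-6 + 4t^-5 - 6t^-4 + 7t^-3 - 6t^-2 + 6t^-1 - 3 + 2t - t^2
<D> = -A^-14 + 2A^-10 - 3A^-6 + 6A^-2 - 6A^2 + 7A^6 - 6A^10 + 4A^14 - 3A^18 + A^22 (w = -2)
1 component over 12 crossings, w = -2
9 Fox colorings among 3^12, |V(-1)| = 39: tricolorable
why: |V(-1)| = 39: so tricolorable, since 3 divides 39


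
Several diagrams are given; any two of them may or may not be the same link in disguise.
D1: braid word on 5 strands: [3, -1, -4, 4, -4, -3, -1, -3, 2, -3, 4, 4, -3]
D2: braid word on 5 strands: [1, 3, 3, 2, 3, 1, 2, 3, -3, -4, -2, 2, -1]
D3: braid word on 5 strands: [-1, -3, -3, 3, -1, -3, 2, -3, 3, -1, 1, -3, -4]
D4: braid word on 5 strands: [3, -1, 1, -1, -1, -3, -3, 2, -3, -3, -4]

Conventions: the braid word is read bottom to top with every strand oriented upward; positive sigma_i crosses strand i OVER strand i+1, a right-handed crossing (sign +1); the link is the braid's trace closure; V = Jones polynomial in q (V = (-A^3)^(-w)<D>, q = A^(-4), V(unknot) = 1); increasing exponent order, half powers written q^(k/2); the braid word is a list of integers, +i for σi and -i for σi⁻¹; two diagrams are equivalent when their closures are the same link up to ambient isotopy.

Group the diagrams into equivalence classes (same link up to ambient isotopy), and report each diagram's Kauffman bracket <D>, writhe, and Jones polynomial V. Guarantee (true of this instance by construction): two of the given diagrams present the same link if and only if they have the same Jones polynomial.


equivalence classes: {D1, D3, D4} | {D2}
D1 (bracket A^-3 + 2A^5 - A^9 + A^13 - A^17; 13 crossings at w = -3): V = q^(-13/2) - q^(-11/2) + q^(-9/2) - 2q^(-7/2) - q^(-3/2)
V(D2) = -q^(3/2) - q^(7/2) + q^(9/2) - q^(11/2)  [13 crossings, <D> = A^-7 - A^-3 + A + A^9, w = +5]
V(D3) = q^(-13/2) - q^(-11/2) + q^(-9/2) - 2q^(-7/2) - q^(-3/2)  [13 crossings, <D> = A^-9 + 2A^-1 - A^3 + A^7 - A^11, w = -5]
V(D4) = q^(-13/2) - q^(-11/2) + q^(-9/2) - 2q^(-7/2) - q^(-3/2)  (w -5, c 11, <D> = A^-9 + 2A^-1 - A^3 + A^7 - A^11)
key observation: V(q) takes 2 values over 4 diagrams, fixing the grouping


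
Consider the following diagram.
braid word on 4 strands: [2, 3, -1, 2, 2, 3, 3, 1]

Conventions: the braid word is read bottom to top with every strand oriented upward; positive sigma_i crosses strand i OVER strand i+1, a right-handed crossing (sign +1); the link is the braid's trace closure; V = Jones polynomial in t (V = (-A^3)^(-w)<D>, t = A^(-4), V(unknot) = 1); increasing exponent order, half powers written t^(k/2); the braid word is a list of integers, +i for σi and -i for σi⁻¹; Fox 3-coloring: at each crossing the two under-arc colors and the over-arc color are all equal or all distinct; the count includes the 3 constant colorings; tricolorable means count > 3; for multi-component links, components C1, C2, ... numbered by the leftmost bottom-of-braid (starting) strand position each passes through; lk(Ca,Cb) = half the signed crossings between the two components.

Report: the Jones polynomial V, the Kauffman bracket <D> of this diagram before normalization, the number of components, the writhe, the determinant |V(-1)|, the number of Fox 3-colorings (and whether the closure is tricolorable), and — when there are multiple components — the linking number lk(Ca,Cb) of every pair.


Jones polynomial: V(t) = -t^(3/2) - 2t^(7/2) + t^(9/2) - t^(11/2) + t^(13/2)
<D> = A^-8 - A^-4 + 1 - 2A^4 - A^12; writhe +6
components 2, writhe +6 (8 crossings)
linking number lk(C1,C2) = +1
3-colorings: 9 of 3^8, det 6 — tricolorable
note: the 1 component pair carries total linking +1


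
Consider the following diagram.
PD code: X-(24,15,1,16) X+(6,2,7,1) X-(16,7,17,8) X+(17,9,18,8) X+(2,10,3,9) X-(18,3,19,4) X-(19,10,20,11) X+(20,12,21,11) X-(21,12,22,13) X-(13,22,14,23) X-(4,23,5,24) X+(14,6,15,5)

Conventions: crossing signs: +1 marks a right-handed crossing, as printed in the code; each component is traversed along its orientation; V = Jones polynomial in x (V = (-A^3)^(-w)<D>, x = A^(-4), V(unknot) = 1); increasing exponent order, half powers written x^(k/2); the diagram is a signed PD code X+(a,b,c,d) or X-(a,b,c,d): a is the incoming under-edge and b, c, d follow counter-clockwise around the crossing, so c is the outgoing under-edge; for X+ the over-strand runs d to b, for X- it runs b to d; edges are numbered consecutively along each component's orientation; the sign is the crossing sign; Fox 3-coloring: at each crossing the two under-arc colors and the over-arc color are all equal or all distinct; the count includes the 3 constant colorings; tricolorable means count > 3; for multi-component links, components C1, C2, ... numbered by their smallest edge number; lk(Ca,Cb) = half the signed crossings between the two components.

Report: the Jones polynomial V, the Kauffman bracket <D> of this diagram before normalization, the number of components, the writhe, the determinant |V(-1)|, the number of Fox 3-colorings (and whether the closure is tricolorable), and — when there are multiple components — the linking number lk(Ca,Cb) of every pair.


V = -x^-5 + x^-4 - x^-3 + 2x^-2 - x^-1 + 2 - x
<D> = -A^-10 + 2A^-6 - A^-2 + 2A^2 - A^6 + A^10 - A^14 (w = -2)
1 component over 12 crossings, w = -2
9 Fox colorings among 3^12, |V(-1)| = 9: tricolorable
why: |V(-1)| = 9: so tricolorable, since 3 divides 9


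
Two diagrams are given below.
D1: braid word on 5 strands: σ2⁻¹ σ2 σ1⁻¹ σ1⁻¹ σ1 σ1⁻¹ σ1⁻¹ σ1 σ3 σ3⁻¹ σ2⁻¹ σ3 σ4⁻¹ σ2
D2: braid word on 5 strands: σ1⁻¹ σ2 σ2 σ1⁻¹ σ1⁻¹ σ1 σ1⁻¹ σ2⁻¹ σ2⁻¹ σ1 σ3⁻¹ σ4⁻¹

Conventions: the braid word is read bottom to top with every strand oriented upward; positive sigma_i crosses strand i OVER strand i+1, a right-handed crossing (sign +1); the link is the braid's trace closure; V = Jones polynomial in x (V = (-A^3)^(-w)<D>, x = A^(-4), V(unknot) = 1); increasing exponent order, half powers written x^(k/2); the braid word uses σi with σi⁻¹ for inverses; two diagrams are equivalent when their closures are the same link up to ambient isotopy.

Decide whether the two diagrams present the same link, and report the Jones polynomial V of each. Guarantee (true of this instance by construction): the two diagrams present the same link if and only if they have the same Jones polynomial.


equivalent: yes
D1 (bracket A^-6 + A^-2 + A^2 + A^6; 14 crossings at w = -2): V = x^-3 + x^-2 + x^-1 + 1
V(D2) = x^-3 + x^-2 + x^-1 + 1  (w -4, c 12, <D> = A^-12 + A^-8 + A^-4 + 1)
key observation: one V(x) for all 2 diagrams — one class (guaranteed)


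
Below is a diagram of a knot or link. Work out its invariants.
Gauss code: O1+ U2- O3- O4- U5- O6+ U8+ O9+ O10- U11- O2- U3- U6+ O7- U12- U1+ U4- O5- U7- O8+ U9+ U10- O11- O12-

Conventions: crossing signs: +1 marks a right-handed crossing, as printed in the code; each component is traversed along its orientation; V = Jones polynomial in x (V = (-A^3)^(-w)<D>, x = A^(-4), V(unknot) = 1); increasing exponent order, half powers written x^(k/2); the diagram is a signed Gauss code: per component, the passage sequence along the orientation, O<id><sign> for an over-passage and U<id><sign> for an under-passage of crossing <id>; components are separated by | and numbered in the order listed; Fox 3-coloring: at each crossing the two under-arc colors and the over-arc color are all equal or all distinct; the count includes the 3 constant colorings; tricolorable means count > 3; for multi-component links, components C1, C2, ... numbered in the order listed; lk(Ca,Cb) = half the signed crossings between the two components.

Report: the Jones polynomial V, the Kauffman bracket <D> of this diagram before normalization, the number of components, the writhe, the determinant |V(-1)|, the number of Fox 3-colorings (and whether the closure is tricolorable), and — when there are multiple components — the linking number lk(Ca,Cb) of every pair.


V(x) = -x^-6 + x^-5 - x^-4 + 2x^-3 - x^-2 + x^-1
bracket: A^-8 - A^-4 + 2 - A^4 + A^8 - A^12, w = -4
1 component, writhe -4, over 12 crossings
det 7, colorings 3 of 3^12 — not tricolorable
observation: w = -4 shifts under R1 moves; the (-A^3)^(4) factor cancels that in V


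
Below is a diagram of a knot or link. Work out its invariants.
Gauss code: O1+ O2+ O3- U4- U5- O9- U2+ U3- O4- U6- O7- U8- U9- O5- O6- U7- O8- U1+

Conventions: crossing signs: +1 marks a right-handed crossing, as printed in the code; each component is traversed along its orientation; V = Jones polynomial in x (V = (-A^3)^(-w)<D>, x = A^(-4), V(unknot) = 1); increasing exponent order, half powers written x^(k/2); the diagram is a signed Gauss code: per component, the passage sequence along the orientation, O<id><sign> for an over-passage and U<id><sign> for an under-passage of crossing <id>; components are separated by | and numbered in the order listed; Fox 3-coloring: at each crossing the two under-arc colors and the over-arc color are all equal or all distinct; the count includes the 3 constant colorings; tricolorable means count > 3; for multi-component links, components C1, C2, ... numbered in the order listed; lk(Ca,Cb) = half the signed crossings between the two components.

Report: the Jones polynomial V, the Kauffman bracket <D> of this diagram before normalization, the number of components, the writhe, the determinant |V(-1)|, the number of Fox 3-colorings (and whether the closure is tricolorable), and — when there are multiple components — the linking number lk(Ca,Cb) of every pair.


Jones polynomial: V(x) = -x^-7 + x^-6 - x^-5 + x^-4 + x^-2
<D> = -A^-7 - A + A^5 - A^9 + A^13; writhe -5
components 1, writhe -5 (9 crossings)
3-colorings: 3 of 3^9, det 5 — not tricolorable
note: V spans 5 powers of x: at least 5 crossings in any diagram


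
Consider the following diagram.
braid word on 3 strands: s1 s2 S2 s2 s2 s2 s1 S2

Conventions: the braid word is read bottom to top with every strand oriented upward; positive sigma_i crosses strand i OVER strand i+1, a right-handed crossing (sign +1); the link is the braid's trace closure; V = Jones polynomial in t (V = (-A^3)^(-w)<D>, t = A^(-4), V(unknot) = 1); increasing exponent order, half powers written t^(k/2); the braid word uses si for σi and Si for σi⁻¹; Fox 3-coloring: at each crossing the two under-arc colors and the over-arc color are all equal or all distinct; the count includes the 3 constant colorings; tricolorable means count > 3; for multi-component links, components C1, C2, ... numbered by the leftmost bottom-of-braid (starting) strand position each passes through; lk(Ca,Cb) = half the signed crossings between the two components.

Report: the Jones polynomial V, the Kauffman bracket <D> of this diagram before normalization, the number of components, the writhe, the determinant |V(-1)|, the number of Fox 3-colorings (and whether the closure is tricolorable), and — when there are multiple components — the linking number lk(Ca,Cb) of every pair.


Jones polynomial: V(t) = t - t^2 + 2t^3 - t^4 + t^5 - t^6
<D> = -A^-12 + A^-8 - A^-4 + 2 - A^4 + A^8; writhe +4
components 1, writhe +4 (8 crossings)
3-colorings: 3 of 3^8, det 7 — not tricolorable
note: V spans 5 powers of t: at least 5 crossings in any diagram


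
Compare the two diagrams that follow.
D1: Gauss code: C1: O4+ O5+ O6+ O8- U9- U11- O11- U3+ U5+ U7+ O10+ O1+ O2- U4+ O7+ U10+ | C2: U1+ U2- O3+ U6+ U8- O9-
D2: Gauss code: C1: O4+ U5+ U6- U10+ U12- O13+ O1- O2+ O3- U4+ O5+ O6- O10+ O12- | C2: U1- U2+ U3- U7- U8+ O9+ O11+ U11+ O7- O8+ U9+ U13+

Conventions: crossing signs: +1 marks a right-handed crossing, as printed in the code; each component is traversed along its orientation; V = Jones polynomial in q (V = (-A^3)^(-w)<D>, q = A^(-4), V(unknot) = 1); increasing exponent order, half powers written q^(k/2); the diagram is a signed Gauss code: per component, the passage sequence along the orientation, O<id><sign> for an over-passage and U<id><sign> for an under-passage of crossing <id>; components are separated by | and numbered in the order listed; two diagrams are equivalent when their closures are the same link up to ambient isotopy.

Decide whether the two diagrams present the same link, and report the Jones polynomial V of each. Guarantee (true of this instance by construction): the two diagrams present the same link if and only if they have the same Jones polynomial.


equivalent: no
V(D1) = -q^(1/2) - q^(3/2) - q^(5/2) + q^(9/2)  (w +3, c 11, <D> = -A^-9 + A^-1 + A^3 + A^7)
D2 (bracket A^7 + A^11; 13 crossings at w = +3): V = -q^(-1/2) - q^(1/2)
why: 2 values of V(q) split the 2 diagrams


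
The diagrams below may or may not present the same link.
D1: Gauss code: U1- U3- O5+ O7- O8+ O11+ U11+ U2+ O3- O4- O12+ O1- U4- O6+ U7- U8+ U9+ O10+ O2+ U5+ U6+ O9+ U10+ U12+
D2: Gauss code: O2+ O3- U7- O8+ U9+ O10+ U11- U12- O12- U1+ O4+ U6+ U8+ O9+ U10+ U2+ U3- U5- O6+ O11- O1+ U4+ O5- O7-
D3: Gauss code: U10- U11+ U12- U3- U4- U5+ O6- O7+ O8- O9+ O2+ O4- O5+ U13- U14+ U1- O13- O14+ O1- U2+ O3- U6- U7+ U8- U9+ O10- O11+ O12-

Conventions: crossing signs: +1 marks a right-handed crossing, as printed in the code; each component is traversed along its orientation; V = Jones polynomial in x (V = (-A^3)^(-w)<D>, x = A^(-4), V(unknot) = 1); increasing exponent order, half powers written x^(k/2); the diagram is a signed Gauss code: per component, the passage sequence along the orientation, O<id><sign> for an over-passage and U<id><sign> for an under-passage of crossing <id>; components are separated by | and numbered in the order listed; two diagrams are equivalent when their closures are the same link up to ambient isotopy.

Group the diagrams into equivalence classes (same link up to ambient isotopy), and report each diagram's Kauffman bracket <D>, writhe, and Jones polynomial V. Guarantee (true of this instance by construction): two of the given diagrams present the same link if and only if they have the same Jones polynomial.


equivalence classes: {D1, D2} | {D3}
D1 (bracket -A^-12 + A^-8 - A^-4 + 2 - A^4 + A^8; 12 crossings at w = +4): V = x - x^2 + 2x^3 - x^4 + x^5 - x^6
D2 (bracket -A^-18 + A^-14 - A^-10 + 2A^-6 - A^-2 + A^2; 12 crossings at w = +2): V = x - x^2 + 2x^3 - x^4 + x^5 - x^6
V(D3) = 1  [14 crossings, <D> = A^-6, w = -2]
key observation: 2 values of V(x) split the 3 diagrams


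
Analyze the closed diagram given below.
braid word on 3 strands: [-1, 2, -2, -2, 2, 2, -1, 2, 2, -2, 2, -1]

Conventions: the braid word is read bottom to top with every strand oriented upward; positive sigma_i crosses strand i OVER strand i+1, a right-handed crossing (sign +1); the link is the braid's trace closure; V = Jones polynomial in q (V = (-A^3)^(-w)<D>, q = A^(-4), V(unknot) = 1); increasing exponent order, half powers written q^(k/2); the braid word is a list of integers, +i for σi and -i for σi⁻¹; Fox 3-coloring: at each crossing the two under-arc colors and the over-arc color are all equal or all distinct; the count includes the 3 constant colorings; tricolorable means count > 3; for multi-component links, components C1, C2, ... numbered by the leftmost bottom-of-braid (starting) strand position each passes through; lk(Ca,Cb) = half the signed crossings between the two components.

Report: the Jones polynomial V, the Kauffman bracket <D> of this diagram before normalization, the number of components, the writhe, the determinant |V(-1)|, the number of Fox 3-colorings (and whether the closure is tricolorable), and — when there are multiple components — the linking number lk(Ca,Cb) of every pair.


Jones polynomial: V(q) = -q^-3 + 2q^-2 - 2q^-1 + 3 - 2q + 2q^2 - q^3
<D> = -A^-12 + 2A^-8 - 2A^-4 + 3 - 2A^4 + 2A^8 - A^12; writhe 0
components 1, writhe 0 (12 crossings)
3-colorings: 3 of 3^12, det 13 — not tricolorable
note: free reduction leaves σ1⁻¹ σ2 σ1⁻¹ σ2 σ2 σ1⁻¹ of the original 12 letters


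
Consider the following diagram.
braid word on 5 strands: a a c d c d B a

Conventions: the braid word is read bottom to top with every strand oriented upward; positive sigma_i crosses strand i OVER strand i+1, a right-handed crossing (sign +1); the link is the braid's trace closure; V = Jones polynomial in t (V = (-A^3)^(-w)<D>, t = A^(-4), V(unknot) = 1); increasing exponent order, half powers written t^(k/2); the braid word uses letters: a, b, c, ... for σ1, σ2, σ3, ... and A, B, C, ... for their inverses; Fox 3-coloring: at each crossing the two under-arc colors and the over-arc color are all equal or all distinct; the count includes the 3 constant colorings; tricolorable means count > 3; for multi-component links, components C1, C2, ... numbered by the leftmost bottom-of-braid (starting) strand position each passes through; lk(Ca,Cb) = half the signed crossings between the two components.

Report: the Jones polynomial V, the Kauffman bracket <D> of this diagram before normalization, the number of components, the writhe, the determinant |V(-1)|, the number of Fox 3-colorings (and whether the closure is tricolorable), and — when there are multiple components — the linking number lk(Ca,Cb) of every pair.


V(t) = t^2 + 2t^4 - 2t^5 + t^6 - 2t^7 + t^8
bracket: A^-14 - 2A^-10 + A^-6 - 2A^-2 + 2A^2 + A^10, w = +6
1 component, writhe +6, over 8 crossings
det 9, colorings 27 of 3^8 — tricolorable
observation: w = +6 shifts under R1 moves; the (-A^3)^(-6) factor cancels that in V


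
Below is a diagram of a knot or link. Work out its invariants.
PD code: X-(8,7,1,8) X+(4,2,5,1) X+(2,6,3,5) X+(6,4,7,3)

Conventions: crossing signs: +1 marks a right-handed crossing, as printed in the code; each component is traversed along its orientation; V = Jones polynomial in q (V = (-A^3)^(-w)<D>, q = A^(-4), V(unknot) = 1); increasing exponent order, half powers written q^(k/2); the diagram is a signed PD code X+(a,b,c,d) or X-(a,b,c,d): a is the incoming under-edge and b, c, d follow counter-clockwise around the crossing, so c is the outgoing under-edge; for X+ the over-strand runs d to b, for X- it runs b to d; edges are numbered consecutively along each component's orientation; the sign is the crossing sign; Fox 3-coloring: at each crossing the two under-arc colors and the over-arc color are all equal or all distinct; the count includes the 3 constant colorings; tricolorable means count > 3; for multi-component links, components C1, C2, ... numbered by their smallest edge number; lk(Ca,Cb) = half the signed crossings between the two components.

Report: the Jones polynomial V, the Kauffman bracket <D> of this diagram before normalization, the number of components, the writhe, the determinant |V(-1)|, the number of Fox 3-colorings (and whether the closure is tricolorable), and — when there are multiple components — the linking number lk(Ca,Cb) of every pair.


V(q) = q + q^3 - q^4
bracket: -A^-10 + A^-6 + A^2, w = +2
1 component, writhe +2, over 4 crossings
det 3, colorings 9 of 3^4 — tricolorable
observation: the span of V is 3, forcing >= 3 crossings in any diagram


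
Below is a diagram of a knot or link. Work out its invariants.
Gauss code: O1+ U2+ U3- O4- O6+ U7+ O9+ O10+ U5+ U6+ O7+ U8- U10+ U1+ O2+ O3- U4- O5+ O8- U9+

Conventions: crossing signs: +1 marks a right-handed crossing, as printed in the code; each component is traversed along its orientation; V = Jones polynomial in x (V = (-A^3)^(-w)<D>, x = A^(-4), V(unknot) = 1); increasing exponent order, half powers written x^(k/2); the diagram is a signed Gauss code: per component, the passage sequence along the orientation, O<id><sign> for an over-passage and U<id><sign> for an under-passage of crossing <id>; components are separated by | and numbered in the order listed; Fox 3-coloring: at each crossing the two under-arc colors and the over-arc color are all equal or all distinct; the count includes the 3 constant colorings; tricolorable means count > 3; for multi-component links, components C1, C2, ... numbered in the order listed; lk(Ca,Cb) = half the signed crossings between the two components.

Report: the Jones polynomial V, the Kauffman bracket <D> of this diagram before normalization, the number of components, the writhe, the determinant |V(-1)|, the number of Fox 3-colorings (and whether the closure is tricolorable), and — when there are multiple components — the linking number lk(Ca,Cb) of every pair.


V(x) = x - x^2 + 2x^3 - x^4 + x^5 - x^6
bracket: -A^-12 + A^-8 - A^-4 + 2 - A^4 + A^8, w = +4
1 component, writhe +4, over 10 crossings
det 7, colorings 3 of 3^10 — not tricolorable
observation: V spans 5 powers of x: at least 5 crossings in any diagram


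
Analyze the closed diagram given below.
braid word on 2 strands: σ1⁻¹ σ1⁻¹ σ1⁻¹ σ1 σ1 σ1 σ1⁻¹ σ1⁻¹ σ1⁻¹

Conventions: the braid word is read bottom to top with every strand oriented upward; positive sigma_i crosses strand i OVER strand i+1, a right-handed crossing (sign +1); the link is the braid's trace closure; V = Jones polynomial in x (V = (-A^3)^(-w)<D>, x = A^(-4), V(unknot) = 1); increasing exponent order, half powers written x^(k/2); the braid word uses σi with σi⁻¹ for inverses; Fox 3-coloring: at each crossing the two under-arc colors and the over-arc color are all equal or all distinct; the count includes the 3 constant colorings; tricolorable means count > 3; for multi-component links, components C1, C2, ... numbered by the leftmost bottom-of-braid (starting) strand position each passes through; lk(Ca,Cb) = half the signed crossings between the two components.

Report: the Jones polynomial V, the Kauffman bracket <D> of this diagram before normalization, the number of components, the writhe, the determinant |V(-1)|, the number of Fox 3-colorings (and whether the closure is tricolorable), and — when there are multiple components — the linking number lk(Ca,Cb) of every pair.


V = -x^-4 + x^-3 + x^-1
<D> = -A^-5 - A^3 + A^7 (w = -3)
1 component over 9 crossings, w = -3
9 Fox colorings among 3^9, |V(-1)| = 3: tricolorable
why: a (2,3) torus form — a single generator 3 times


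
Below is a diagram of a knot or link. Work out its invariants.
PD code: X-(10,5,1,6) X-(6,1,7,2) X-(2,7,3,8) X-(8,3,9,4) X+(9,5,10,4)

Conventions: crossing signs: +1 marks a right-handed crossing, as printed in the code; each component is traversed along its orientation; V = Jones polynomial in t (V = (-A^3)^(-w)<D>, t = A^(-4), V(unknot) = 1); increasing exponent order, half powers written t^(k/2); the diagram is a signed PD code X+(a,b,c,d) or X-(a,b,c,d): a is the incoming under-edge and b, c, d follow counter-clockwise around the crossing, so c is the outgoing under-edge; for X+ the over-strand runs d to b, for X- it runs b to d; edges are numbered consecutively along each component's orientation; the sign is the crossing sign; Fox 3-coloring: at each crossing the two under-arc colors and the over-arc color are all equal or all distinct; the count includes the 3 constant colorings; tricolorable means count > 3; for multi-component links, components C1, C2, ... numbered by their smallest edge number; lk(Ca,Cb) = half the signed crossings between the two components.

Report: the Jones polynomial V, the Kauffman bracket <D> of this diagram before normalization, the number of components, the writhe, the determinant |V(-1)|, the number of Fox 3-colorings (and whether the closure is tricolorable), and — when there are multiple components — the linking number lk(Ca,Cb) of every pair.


V = -t^-4 + t^-3 + t^-1
<D> = -A^-5 - A^3 + A^7 (w = -3)
1 component over 5 crossings, w = -3
9 Fox colorings among 3^5, |V(-1)| = 3: tricolorable
why: det 3 = |V(-1)|; divisible by 3, so tricolorable


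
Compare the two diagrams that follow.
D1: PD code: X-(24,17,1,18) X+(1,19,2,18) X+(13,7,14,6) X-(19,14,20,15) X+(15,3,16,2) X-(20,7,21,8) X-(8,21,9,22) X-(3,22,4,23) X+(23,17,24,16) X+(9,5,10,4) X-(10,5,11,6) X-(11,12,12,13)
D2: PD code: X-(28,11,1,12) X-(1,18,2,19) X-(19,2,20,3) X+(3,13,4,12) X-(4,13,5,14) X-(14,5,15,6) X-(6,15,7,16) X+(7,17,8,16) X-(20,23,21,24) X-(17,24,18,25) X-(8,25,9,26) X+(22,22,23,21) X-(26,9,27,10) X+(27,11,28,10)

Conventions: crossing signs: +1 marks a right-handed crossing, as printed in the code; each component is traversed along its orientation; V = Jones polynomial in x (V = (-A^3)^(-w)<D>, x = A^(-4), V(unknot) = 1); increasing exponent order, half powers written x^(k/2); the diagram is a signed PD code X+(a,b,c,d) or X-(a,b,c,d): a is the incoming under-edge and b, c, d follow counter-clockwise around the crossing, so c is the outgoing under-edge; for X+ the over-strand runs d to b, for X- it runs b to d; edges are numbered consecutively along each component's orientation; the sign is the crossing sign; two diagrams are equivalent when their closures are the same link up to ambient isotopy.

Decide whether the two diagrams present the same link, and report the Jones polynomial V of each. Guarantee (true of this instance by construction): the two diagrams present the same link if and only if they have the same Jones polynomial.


same link: no
V(D1) = x^-4 - x^-3 + x^-2 - 2x^-1 + 2 - x + x^2  [12 crossings, <D> = A^-14 - A^-10 + 2A^-6 - 2A^-2 + A^2 - A^6 + A^10, w = -2]
V(D2) = -x^-7 + x^-6 - x^-5 + x^-4 + x^-2  [14 crossings, <D> = A^-10 + A^-2 - A^2 + A^6 - A^10, w = -6]
insight: comparing 2 Jones polynomials yields 2 groups


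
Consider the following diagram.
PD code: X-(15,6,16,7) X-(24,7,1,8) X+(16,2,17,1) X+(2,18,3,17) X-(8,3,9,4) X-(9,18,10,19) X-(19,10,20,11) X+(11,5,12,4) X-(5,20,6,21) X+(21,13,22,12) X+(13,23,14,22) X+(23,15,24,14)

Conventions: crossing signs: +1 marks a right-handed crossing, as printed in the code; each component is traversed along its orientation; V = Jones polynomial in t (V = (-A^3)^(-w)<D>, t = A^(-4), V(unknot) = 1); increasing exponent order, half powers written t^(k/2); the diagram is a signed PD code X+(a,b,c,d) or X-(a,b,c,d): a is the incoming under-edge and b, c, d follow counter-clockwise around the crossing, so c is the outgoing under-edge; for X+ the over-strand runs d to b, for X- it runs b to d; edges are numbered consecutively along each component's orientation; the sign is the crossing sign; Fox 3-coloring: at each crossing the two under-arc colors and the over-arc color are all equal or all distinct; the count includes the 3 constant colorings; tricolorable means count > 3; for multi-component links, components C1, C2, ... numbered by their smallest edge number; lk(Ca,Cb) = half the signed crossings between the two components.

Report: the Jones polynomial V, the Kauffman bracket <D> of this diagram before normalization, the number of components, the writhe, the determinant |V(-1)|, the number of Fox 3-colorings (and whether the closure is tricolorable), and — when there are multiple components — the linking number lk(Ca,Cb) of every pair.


V(t) = t^-5 - 2t^-4 + 2t^-3 - 3t^-2 + 4t^-1 - 3 + 4t - 3t^2 + 2t^3 - 2t^4 + t^5
bracket: A^-20 - 2A^-16 + 2A^-12 - 3A^-8 + 4A^-4 - 3 + 4A^4 - 3A^8 + 2A^12 - 2A^16 + A^20, w = 0
1 component, writhe 0, over 12 crossings
det 27, colorings 27 of 3^12 — tricolorable
observation: V is palindromic (span 10, det 27): t -> 1/t fixes it; necessary, not sufficient, for amphichirality


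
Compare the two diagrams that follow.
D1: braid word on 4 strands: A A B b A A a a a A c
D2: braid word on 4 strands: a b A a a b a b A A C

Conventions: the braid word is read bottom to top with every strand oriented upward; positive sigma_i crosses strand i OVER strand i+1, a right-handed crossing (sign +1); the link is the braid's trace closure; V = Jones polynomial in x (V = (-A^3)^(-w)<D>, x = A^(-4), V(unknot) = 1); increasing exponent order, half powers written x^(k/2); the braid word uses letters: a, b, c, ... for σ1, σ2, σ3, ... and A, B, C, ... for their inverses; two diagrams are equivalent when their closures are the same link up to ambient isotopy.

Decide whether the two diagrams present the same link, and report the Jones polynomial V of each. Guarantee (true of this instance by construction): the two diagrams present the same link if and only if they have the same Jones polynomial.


equivalent: no
D1 (bracket -A^-3 - A - A^5 - A^9; 11 crossings at w = -1): V = x^-3 + x^-2 + x^-1 + 1
V(D2) = x + 2x^3 + x^5  [11 crossings, <D> = -A^-11 - 2A^-3 - A^5, w = +3]
observation: 2 classes among 2 diagrams; unequal V(x) rules out equality


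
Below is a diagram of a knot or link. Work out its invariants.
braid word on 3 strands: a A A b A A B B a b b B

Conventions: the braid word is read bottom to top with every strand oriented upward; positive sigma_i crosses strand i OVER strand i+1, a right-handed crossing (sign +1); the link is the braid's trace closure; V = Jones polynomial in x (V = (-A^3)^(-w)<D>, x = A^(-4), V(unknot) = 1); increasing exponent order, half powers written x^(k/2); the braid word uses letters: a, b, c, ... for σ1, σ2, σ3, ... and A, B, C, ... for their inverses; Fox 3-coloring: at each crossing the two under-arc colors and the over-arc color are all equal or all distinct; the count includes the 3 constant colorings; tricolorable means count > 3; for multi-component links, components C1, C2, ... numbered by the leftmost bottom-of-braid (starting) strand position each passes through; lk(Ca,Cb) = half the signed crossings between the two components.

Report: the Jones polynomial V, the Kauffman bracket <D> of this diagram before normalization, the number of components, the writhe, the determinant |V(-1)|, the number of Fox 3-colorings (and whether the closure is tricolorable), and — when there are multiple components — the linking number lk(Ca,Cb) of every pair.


Jones polynomial: V(x) = x^-5 - 2x^-4 + 2x^-3 - 2x^-2 + 2x^-1 - 1 + x
<D> = A^-10 - A^-6 + 2A^-2 - 2A^2 + 2A^6 - 2A^10 + A^14; writhe -2
components 1, writhe -2 (12 crossings)
3-colorings: 3 of 3^12, det 11 — not tricolorable
note: free reduction leaves σ1⁻¹ σ2 σ1⁻¹ σ1⁻¹ σ2⁻¹ σ2⁻¹ σ1 σ2 of the original 12 letters


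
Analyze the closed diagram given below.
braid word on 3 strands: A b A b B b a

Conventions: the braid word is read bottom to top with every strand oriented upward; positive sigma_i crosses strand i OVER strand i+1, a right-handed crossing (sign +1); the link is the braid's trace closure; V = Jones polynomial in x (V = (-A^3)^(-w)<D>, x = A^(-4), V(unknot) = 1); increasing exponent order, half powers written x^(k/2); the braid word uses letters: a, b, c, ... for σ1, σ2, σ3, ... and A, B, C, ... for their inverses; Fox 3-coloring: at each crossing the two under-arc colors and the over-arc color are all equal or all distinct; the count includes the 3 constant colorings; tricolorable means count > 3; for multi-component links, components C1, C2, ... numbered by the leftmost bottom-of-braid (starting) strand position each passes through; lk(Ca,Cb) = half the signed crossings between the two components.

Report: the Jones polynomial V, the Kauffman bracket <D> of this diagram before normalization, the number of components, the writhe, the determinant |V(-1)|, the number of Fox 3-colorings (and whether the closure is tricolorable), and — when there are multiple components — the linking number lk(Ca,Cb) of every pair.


Jones polynomial: V(x) = -x^(1/2) - x^(5/2)
<D> = A^-7 + A; writhe +1
components 2, writhe +1 (7 crossings)
linking number lk(C1,C2) = +1
3-colorings: 3 of 3^7, det 2 — not tricolorable
note: free reduction leaves σ1⁻¹ σ2 σ1⁻¹ σ2 σ1 of the original 7 letters
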